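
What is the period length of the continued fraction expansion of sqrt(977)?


Run the CF algorithm for sqrt(977).
a_0 = floor(sqrt(977)) = 31; set m_0=0, q_0=1.
Recurrence: m' = q*a - m,  q' = (d - m'^2)/q,  a' = floor((a_0 + m')/q').
  step 1: m=31, q=16, a=3
  step 2: m=17, q=43, a=1
  step 3: m=26, q=7, a=8
  step 4: m=30, q=11, a=5
  step 5: m=25, q=32, a=1
  step 6: m=7, q=29, a=1
  step 7: m=22, q=17, a=3
  step 8: m=29, q=8, a=7
  step 9: m=27, q=31, a=1
  step 10: m=4, q=31, a=1
  step 11: m=27, q=8, a=7
  step 12: m=29, q=17, a=3
  step 13: m=22, q=29, a=1
  step 14: m=7, q=32, a=1
  step 15: m=25, q=11, a=5
  step 16: m=30, q=7, a=8
  step 17: m=26, q=43, a=1
  step 18: m=17, q=16, a=3
  step 19: m=31, q=1, a=62
a_19 = 2*a_0 = 62, so the period closes here.
sqrt(977) = [31; 3, 1, 8, 5, 1, 1, 3, 7, 1, 1, 7, 3, 1, 1, 5, 8, 1, 3, 62]
Period length = 19

19


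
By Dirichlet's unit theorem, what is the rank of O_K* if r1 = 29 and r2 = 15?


By Dirichlet's unit theorem:
rank = r1 + r2 - 1
= 29 + 15 - 1
= 43

43


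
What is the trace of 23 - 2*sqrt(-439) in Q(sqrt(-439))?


Tr(a + b*sqrt(d)) = (a + b*sqrt(d)) + (a - b*sqrt(d)) = 2a
= 2 * (23)
= 46

46


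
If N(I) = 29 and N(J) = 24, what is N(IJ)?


N(IJ) = N(I) * N(J)
= 29 * 24
= 696

696


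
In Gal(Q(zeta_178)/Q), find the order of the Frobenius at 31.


The Frobenius at p in Gal(Q(zeta_n)/Q) = (Z/nZ)* is the class of p, so its order is ord_178(31), the smallest k >= 1 with 31^k = 1 mod 178.
n = 178 = 2 * 89, phi(178) = 88; the order divides phi(n).
Divisors of 88: 1, 2, 4, 8, 11, 22, 44, 88
Repeated squaring mod 178: 31^1 = 31, 31^2 = 71, 31^4 = 57, 31^8 = 45, 31^16 = 67, 31^32 = 39, 31^64 = 97
Test divisors in increasing order:
  k=1: 31^1 = 31 mod 178
  k=2: 31^2 = 71 mod 178
  k=4: 31^4 = 57 mod 178
  k=8: 31^8 = 45 mod 178
  k=11: 31^11 = 45 * 71 * 31 = 77 mod 178
  k=22: 31^22 = 67 * 57 * 71 = 55 mod 178
  k=44: 31^44 = 39 * 45 * 57 = 177 mod 178
  k=88: 31^88 = 97 * 67 * 45 = 1 mod 178  <- first divisor giving 1
Order = 88

88


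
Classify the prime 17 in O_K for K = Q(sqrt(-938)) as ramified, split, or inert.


K = Q(sqrt(-938)). Since d mod 4 = 2, disc(K) = -3752.
Check p | disc: -3752 mod 17 = 5.
p does not divide disc. Compute Legendre symbol (d/p):
14^((17-1)/2) mod 17 = -1
(d/p) = -1, so p is inert: (p) stays prime with e=1, f=2, g=1.
Therefore p is inert.

inert


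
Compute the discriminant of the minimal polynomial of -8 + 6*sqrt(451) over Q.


The element -8 + 6*sqrt(451) has minimal polynomial:
x^2 + 16*x - 16172
Discriminant = (16)^2 - 4*(-16172)
= 256 + 64688
= 64944

64944


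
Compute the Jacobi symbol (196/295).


Compute (196/295) via quadratic reciprocity:
  pull out 2: (2/295) = +1  (since 295 mod 8 = 7)
  pull out 2: (2/295) = +1  (since 295 mod 8 = 7)
  reciprocity: (49/295) -> +(295/49)
  reduce: (1/49)
  (1/49) = 1
Product of signs = 1

1


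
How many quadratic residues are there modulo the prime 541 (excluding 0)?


For prime p, the number of non-zero quadratic residues is (p-1)/2.
= (541-1)/2
= 270

270


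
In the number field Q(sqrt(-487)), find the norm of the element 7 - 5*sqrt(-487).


N(a + b*sqrt(d)) = a^2 - d*b^2
= (7)^2 - (-487)*(-5)^2
= 49 + 12175
= 12224

12224


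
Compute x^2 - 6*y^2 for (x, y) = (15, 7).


x^2 - d*y^2
= 15^2 - 6*7^2
= 225 - 294
= -69

-69


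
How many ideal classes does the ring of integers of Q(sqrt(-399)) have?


K = Q(sqrt(-399)). d mod 4 = 1, so D = disc(K) = d = -399
h(K) equals the number of primitive reduced positive-definite forms (a, b, c) = a*x^2 + b*x*y + c*y^2 with b^2 - 4ac = D,
where reduced means |b| <= a <= c, with b >= 0 whenever |b| = a or a = c, and primitive means gcd(a, b, c) = 1.
Reduced forces 3a^2 <= |D| = 399, so 1 <= a <= 11; b must have the parity of D, and c = (b^2 - D)/(4a) must be an integer >= a.
Enumerate a = 1..11, b in [-a, a]:
  a=1: (1, 1, 100)  [1]
  a=2: (2, -1, 50), (2, 1, 50)  [2]
  a=3: (3, 3, 34)  [1]
  a=4: (4, -1, 25), (4, 1, 25)  [2]
  a=5: (5, -1, 20), (5, 1, 20)  [2]
  a=6: (6, -3, 17), (6, 3, 17)  [2]
  a=7: (7, 7, 16)  [1]
  a=8: (8, -7, 14), (8, 7, 14)  [2]
  a=9: none
  a=10: (10, -9, 12), (10, 1, 10), (10, 9, 12)  [3]
  a=11: none
Total reduced forms: 1 + 2 + 1 + 2 + 2 + 2 + 1 + 2 + 3 = 16
h = 16

16


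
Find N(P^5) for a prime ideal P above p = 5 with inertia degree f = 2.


N(P^a) = p^(a*f)
= 5^(5*2)
= 5^10
= 9765625

9765625


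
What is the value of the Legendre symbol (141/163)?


p = 163 is prime, so compute (141/163) with the reciprocity algorithm (Jacobi-symbol steps: pull out 2s via (2/n), flip via reciprocity, reduce):
  reciprocity: (141/163) -> +(163/141)
  reduce: (22/141)
  pull out 2: (2/141) = -1  (since 141 mod 8 = 5)
  reciprocity: (11/141) -> +(141/11)
  reduce: (9/11)
  reciprocity: (9/11) -> +(11/9)
  reduce: (2/9)
  pull out 2: (2/9) = +1  (since 9 mod 8 = 1)
  (1/9) = 1
Product of signs = -1
(141/163) = -1

-1


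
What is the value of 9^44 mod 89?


p = 89 is prime and the exponent is (p-1)/2 = 44, so by Euler's criterion 9^44 = (9/89) = +1 or -1 mod 89.
Compute by square-and-multiply:
  44 = 32 + 8 + 4 (binary 101100)
  Repeated squaring mod 89: 9^1 = 9, 9^2 = 81, 9^4 = 64, 9^8 = 2, 9^16 = 4, 9^32 = 16
  9^44 = 9^32 * 9^8 * 9^4 = 16 * 2 * 64 mod 89
    16 * 2 = 32 = 32 mod 89
    32 * 64 = 2048 = 1 mod 89
  9^44 = 1 mod 89
Result 1: 9 is a quadratic residue mod 89.
9^44 mod 89 = 1

1


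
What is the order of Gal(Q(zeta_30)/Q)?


|Gal(Q(zeta_30)/Q)| = phi(30)
= 8

8


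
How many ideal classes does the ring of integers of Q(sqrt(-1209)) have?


K = Q(sqrt(-1209)). d mod 4 = 3, so D = disc(K) = 4d = -4836
h(K) equals the number of primitive reduced positive-definite forms (a, b, c) = a*x^2 + b*x*y + c*y^2 with b^2 - 4ac = D,
where reduced means |b| <= a <= c, with b >= 0 whenever |b| = a or a = c, and primitive means gcd(a, b, c) = 1.
Reduced forces 3a^2 <= |D| = 4836, so 1 <= a <= 40; b must have the parity of D, and c = (b^2 - D)/(4a) must be an integer >= a.
Enumerate a = 1..40, b in [-a, a]:
  a=1: (1, 0, 1209)  [1]
  a=2: (2, 2, 605)  [1]
  a=3: (3, 0, 403)  [1]
  a=4: none
  a=5: (5, -2, 242), (5, 2, 242)  [2]
  a=6: (6, 6, 203)  [1]
  a=7: (7, -6, 174), (7, 6, 174)  [2]
  a=8..9: none
  a=10: (10, -2, 121), (10, 2, 121)  [2]
  a=11: (11, -2, 110), (11, 2, 110)  [2]
  a=12: none
  a=13: (13, 0, 93)  [1]
  a=14: (14, -6, 87), (14, 6, 87)  [2]
  a=15: (15, -12, 83), (15, 12, 83)  [2]
  a=16: none
  a=17: (17, -14, 74), (17, 14, 74)  [2]
  a=18: none
  a=19: (19, -16, 67), (19, 16, 67)  [2]
  a=20: none
  a=21: (21, -6, 58), (21, 6, 58)  [2]
  a=22: (22, -2, 55), (22, 2, 55)  [2]
  a=23..24: none
  a=25: (25, -8, 49), (25, 8, 49)  [2]
  a=26: (26, 26, 53)  [1]
  a=27..28: none
  a=29: (29, -6, 42), (29, 6, 42)  [2]
  a=30: (30, -18, 43), (30, 18, 43)  [2]
  a=31: (31, 0, 39)  [1]
  a=32: none
  a=33: (33, -24, 41), (33, 24, 41)  [2]
  a=34: (34, -14, 37), (34, 14, 37)  [2]
  a=35: (35, -22, 38), (35, 8, 35), (35, 22, 38)  [3]
  a=36..40: none
Total reduced forms: 1 + 1 + 1 + 2 + 1 + 2 + 2 + 2 + 1 + 2 + 2 + 2 + 2 + 2 + 2 + 2 + 1 + 2 + 2 + 1 + 2 + 2 + 3 = 40
h = 40

40


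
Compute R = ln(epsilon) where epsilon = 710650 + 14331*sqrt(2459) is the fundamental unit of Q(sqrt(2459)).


epsilon = 710650 + 14331*sqrt(2459)
= 1.4213e+06
R = ln(1.4213e+06)
= 14.1671

14.1671


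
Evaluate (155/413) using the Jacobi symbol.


Compute (155/413) via quadratic reciprocity:
  reciprocity: (155/413) -> +(413/155)
  reduce: (103/155)
  reciprocity: (103/155) -> -(155/103)
  reduce: (52/103)
  pull out 2: (2/103) = +1  (since 103 mod 8 = 7)
  pull out 2: (2/103) = +1  (since 103 mod 8 = 7)
  reciprocity: (13/103) -> +(103/13)
  reduce: (12/13)
  pull out 2: (2/13) = -1  (since 13 mod 8 = 5)
  pull out 2: (2/13) = -1  (since 13 mod 8 = 5)
  reciprocity: (3/13) -> +(13/3)
  reduce: (1/3)
  (1/3) = 1
Product of signs = -1

-1


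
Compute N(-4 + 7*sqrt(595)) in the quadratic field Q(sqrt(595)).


N(a + b*sqrt(d)) = a^2 - d*b^2
= (-4)^2 - (595)*(7)^2
= 16 - 29155
= -29139

-29139


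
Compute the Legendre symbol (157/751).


p = 751 is prime, so compute (157/751) with the reciprocity algorithm (Jacobi-symbol steps: pull out 2s via (2/n), flip via reciprocity, reduce):
  reciprocity: (157/751) -> +(751/157)
  reduce: (123/157)
  reciprocity: (123/157) -> +(157/123)
  reduce: (34/123)
  pull out 2: (2/123) = -1  (since 123 mod 8 = 3)
  reciprocity: (17/123) -> +(123/17)
  reduce: (4/17)
  pull out 2: (2/17) = +1  (since 17 mod 8 = 1)
  pull out 2: (2/17) = +1  (since 17 mod 8 = 1)
  (1/17) = 1
Product of signs = -1
(157/751) = -1

-1


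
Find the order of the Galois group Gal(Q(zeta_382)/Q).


|Gal(Q(zeta_382)/Q)| = phi(382)
= 190

190


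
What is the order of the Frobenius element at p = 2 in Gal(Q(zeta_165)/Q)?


The Frobenius at p in Gal(Q(zeta_n)/Q) = (Z/nZ)* is the class of p, so its order is ord_165(2), the smallest k >= 1 with 2^k = 1 mod 165.
n = 165 = 3 * 5 * 11, phi(165) = 80; the order divides phi(n).
Divisors of 80: 1, 2, 4, 5, 8, 10, 16, 20, 40, 80
Repeated squaring mod 165: 2^1 = 2, 2^2 = 4, 2^4 = 16, 2^8 = 91, 2^16 = 31, 2^32 = 136, 2^64 = 16
Test divisors in increasing order:
  k=1: 2^1 = 2 mod 165
  k=2: 2^2 = 4 mod 165
  k=4: 2^4 = 16 mod 165
  k=5: 2^5 = 16 * 2 = 32 mod 165
  k=8: 2^8 = 91 mod 165
  k=10: 2^10 = 91 * 4 = 34 mod 165
  k=16: 2^16 = 31 mod 165
  k=20: 2^20 = 31 * 16 = 1 mod 165  <- first divisor giving 1
Order = 20

20


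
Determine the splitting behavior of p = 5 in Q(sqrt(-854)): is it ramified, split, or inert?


K = Q(sqrt(-854)). Since d mod 4 = 2, disc(K) = -3416.
Check p | disc: -3416 mod 5 = 4.
p does not divide disc. Compute Legendre symbol (d/p):
1^((5-1)/2) mod 5 = 1
(d/p) = 1, so p splits: (p) = P*P' with e=1, f=1, g=2.
Therefore p is split.

split


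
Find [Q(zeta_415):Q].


The degree equals Euler's totient phi(415).
415 = 5 * 83
phi(415) = 328

328


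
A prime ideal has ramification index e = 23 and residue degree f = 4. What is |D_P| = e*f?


|D_P| = e * f
= 23 * 4
= 92

92


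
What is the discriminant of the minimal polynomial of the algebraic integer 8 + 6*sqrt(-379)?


The element 8 + 6*sqrt(-379) has minimal polynomial:
x^2 - 16*x + 13708
Discriminant = (-16)^2 - 4*(13708)
= 256 - 54832
= -54576

-54576


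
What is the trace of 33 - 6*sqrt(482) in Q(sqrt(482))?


Tr(a + b*sqrt(d)) = (a + b*sqrt(d)) + (a - b*sqrt(d)) = 2a
= 2 * (33)
= 66

66


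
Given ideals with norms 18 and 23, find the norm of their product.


N(IJ) = N(I) * N(J)
= 18 * 23
= 414

414


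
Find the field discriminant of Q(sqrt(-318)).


For K = Q(sqrt(d)) with d squarefree: disc(K) = d if d = 1 mod 4, and disc(K) = 4d if d = 2 or 3 mod 4.
Here d = -318, and d mod 4 = 2.
d = 2 mod 4, not 1 (O_K = Z[sqrt(d)]), so disc(K) = 4d = 4 * (-318) = -1272

-1272


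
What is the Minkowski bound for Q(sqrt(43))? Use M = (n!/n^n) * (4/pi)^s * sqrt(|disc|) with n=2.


d = 43, d mod 4 = 3, so disc(K) = 4d = 172; |disc(K)| = 172
Real quadratic field, so n = 2, s = r2 = 0, r1 = 2
M = (n!/n^n) * (4/pi)^s * sqrt(|disc(K)|) = (2!/2^2) * (4/pi)^0 * sqrt(172)
= 0.5 * 1.000000 * 13.114877
= 6.5574

6.5574


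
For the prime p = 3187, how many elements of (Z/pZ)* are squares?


For prime p, the number of non-zero quadratic residues is (p-1)/2.
= (3187-1)/2
= 1593

1593


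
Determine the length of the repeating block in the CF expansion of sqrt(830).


Run the CF algorithm for sqrt(830).
a_0 = floor(sqrt(830)) = 28; set m_0=0, q_0=1.
Recurrence: m' = q*a - m,  q' = (d - m'^2)/q,  a' = floor((a_0 + m')/q').
  step 1: m=28, q=46, a=1
  step 2: m=18, q=11, a=4
  step 3: m=26, q=14, a=3
  step 4: m=16, q=41, a=1
  step 5: m=25, q=5, a=10
  step 6: m=25, q=41, a=1
  step 7: m=16, q=14, a=3
  step 8: m=26, q=11, a=4
  step 9: m=18, q=46, a=1
  step 10: m=28, q=1, a=56
a_10 = 2*a_0 = 56, so the period closes here.
sqrt(830) = [28; 1, 4, 3, 1, 10, 1, 3, 4, 1, 56]
Period length = 10

10


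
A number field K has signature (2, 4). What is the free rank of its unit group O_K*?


By Dirichlet's unit theorem:
rank = r1 + r2 - 1
= 2 + 4 - 1
= 5

5


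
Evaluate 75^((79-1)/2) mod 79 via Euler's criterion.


p = 79 is prime and the exponent is (p-1)/2 = 39, so by Euler's criterion 75^39 = (75/79) = +1 or -1 mod 79.
Compute by square-and-multiply:
  39 = 32 + 4 + 2 + 1 (binary 100111)
  Repeated squaring mod 79: 75^1 = 75, 75^2 = 16, 75^4 = 19, 75^8 = 45, 75^16 = 50, 75^32 = 51
  75^39 = 75^32 * 75^4 * 75^2 * 75^1 = 51 * 19 * 16 * 75 mod 79
    51 * 19 = 969 = 21 mod 79
    21 * 16 = 336 = 20 mod 79
    20 * 75 = 1500 = 78 mod 79
  75^39 = 78 mod 79
Result 78 = p - 1 = -1 mod 79: 75 is a quadratic non-residue mod 79. As a residue in [0, p-1] the value is 78.
75^39 mod 79 = 78

78


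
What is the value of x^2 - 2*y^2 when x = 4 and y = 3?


x^2 - d*y^2
= 4^2 - 2*3^2
= 16 - 18
= -2

-2


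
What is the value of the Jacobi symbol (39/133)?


Compute (39/133) via quadratic reciprocity:
  reciprocity: (39/133) -> +(133/39)
  reduce: (16/39)
  pull out 2: (2/39) = +1  (since 39 mod 8 = 7)
  pull out 2: (2/39) = +1  (since 39 mod 8 = 7)
  pull out 2: (2/39) = +1  (since 39 mod 8 = 7)
  pull out 2: (2/39) = +1  (since 39 mod 8 = 7)
  (1/39) = 1
Product of signs = 1

1


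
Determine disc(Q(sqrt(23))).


For K = Q(sqrt(d)) with d squarefree: disc(K) = d if d = 1 mod 4, and disc(K) = 4d if d = 2 or 3 mod 4.
Here d = 23, and d mod 4 = 3.
d = 3 mod 4, not 1 (O_K = Z[sqrt(d)]), so disc(K) = 4d = 4 * (23) = 92

92


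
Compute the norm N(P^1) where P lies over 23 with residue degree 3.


N(P^a) = p^(a*f)
= 23^(1*3)
= 23^3
= 12167

12167


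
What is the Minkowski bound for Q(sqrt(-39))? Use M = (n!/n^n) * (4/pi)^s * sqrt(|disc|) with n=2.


d = -39, d mod 4 = 1, so disc(K) = d = -39; |disc(K)| = 39
Imaginary quadratic field, so n = 2, s = r2 = 1, r1 = 0
M = (n!/n^n) * (4/pi)^s * sqrt(|disc(K)|) = (2!/2^2) * (4/pi)^1 * sqrt(39)
= 0.5 * 1.273240 * 6.244998
= 3.9757

3.9757


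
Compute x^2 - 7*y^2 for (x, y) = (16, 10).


x^2 - d*y^2
= 16^2 - 7*10^2
= 256 - 700
= -444

-444


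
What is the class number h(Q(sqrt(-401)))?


K = Q(sqrt(-401)). d mod 4 = 3, so D = disc(K) = 4d = -1604
h(K) equals the number of primitive reduced positive-definite forms (a, b, c) = a*x^2 + b*x*y + c*y^2 with b^2 - 4ac = D,
where reduced means |b| <= a <= c, with b >= 0 whenever |b| = a or a = c, and primitive means gcd(a, b, c) = 1.
Reduced forces 3a^2 <= |D| = 1604, so 1 <= a <= 23; b must have the parity of D, and c = (b^2 - D)/(4a) must be an integer >= a.
Enumerate a = 1..23, b in [-a, a]:
  a=1: (1, 0, 401)  [1]
  a=2: (2, 2, 201)  [1]
  a=3: (3, -2, 134), (3, 2, 134)  [2]
  a=4: none
  a=5: (5, -4, 81), (5, 4, 81)  [2]
  a=6: (6, -2, 67), (6, 2, 67)  [2]
  a=7..8: none
  a=9: (9, -4, 45), (9, 4, 45)  [2]
  a=10: (10, -6, 41), (10, 6, 41)  [2]
  a=11..14: none
  a=15: (15, -14, 30), (15, -4, 27), (15, 4, 27), (15, 14, 30)  [4]
  a=16..17: none
  a=18: (18, -14, 25), (18, 14, 25)  [2]
  a=19: (19, -12, 23), (19, 12, 23)  [2]
  a=20..23: none
Total reduced forms: 1 + 1 + 2 + 2 + 2 + 2 + 2 + 4 + 2 + 2 = 20
h = 20

20


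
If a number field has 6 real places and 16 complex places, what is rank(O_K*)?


By Dirichlet's unit theorem:
rank = r1 + r2 - 1
= 6 + 16 - 1
= 21

21


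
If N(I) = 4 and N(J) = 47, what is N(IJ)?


N(IJ) = N(I) * N(J)
= 4 * 47
= 188

188


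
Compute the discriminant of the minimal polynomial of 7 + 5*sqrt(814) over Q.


The element 7 + 5*sqrt(814) has minimal polynomial:
x^2 - 14*x - 20301
Discriminant = (-14)^2 - 4*(-20301)
= 196 + 81204
= 81400

81400


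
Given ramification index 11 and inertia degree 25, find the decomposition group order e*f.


|D_P| = e * f
= 11 * 25
= 275

275


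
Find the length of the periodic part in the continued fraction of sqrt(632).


Run the CF algorithm for sqrt(632).
a_0 = floor(sqrt(632)) = 25; set m_0=0, q_0=1.
Recurrence: m' = q*a - m,  q' = (d - m'^2)/q,  a' = floor((a_0 + m')/q').
  step 1: m=25, q=7, a=7
  step 2: m=24, q=8, a=6
  step 3: m=24, q=7, a=7
  step 4: m=25, q=1, a=50
a_4 = 2*a_0 = 50, so the period closes here.
sqrt(632) = [25; 7, 6, 7, 50]
Period length = 4

4


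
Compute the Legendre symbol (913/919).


p = 919 is prime, so compute (913/919) with the reciprocity algorithm (Jacobi-symbol steps: pull out 2s via (2/n), flip via reciprocity, reduce):
  reciprocity: (913/919) -> +(919/913)
  reduce: (6/913)
  pull out 2: (2/913) = +1  (since 913 mod 8 = 1)
  reciprocity: (3/913) -> +(913/3)
  reduce: (1/3)
  (1/3) = 1
Product of signs = 1
(913/919) = 1

1


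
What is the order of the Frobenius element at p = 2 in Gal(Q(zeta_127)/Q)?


The Frobenius at p in Gal(Q(zeta_n)/Q) = (Z/nZ)* is the class of p, so its order is ord_127(2), the smallest k >= 1 with 2^k = 1 mod 127.
n = 127 = 127, phi(127) = 126; the order divides phi(n).
Divisors of 126: 1, 2, 3, 6, 7, 9, 14, 18, 21, 42, 63, 126
Repeated squaring mod 127: 2^1 = 2, 2^2 = 4, 2^4 = 16, 2^8 = 2, 2^16 = 4, 2^32 = 16, 2^64 = 2
Test divisors in increasing order:
  k=1: 2^1 = 2 mod 127
  k=2: 2^2 = 4 mod 127
  k=3: 2^3 = 4 * 2 = 8 mod 127
  k=6: 2^6 = 16 * 4 = 64 mod 127
  k=7: 2^7 = 16 * 4 * 2 = 1 mod 127  <- first divisor giving 1
Order = 7

7


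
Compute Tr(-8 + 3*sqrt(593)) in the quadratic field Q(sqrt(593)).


Tr(a + b*sqrt(d)) = (a + b*sqrt(d)) + (a - b*sqrt(d)) = 2a
= 2 * (-8)
= -16

-16


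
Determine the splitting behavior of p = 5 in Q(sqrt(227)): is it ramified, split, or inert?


K = Q(sqrt(227)). Since d mod 4 = 3, disc(K) = 908.
Check p | disc: 908 mod 5 = 3.
p does not divide disc. Compute Legendre symbol (d/p):
2^((5-1)/2) mod 5 = -1
(d/p) = -1, so p is inert: (p) stays prime with e=1, f=2, g=1.
Therefore p is inert.

inert


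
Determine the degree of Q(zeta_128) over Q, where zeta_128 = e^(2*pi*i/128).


The degree equals Euler's totient phi(128).
128 = 2^7
phi(128) = 64

64


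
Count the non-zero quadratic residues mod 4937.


For prime p, the number of non-zero quadratic residues is (p-1)/2.
= (4937-1)/2
= 2468

2468


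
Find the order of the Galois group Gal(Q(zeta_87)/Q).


|Gal(Q(zeta_87)/Q)| = phi(87)
= 56

56


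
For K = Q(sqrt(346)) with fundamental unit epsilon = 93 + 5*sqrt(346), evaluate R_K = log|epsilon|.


epsilon = 93 + 5*sqrt(346)
= 186.0054
R = ln(186.0054)
= 5.2258

5.2258


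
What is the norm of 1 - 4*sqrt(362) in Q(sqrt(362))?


N(a + b*sqrt(d)) = a^2 - d*b^2
= (1)^2 - (362)*(-4)^2
= 1 - 5792
= -5791

-5791


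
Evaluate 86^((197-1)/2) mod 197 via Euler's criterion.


p = 197 is prime and the exponent is (p-1)/2 = 98, so by Euler's criterion 86^98 = (86/197) = +1 or -1 mod 197.
Compute by square-and-multiply:
  98 = 64 + 32 + 2 (binary 1100010)
  Repeated squaring mod 197: 86^1 = 86, 86^2 = 107, 86^4 = 23, 86^8 = 135, 86^16 = 101, 86^32 = 154, 86^64 = 76
  86^98 = 86^64 * 86^32 * 86^2 = 76 * 154 * 107 mod 197
    76 * 154 = 11704 = 81 mod 197
    81 * 107 = 8667 = 196 mod 197
  86^98 = 196 mod 197
Result 196 = p - 1 = -1 mod 197: 86 is a quadratic non-residue mod 197. As a residue in [0, p-1] the value is 196.
86^98 mod 197 = 196

196


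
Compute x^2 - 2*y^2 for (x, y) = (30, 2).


x^2 - d*y^2
= 30^2 - 2*2^2
= 900 - 8
= 892

892


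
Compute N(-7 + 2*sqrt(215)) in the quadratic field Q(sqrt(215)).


N(a + b*sqrt(d)) = a^2 - d*b^2
= (-7)^2 - (215)*(2)^2
= 49 - 860
= -811

-811


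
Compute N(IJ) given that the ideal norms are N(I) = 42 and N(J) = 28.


N(IJ) = N(I) * N(J)
= 42 * 28
= 1176

1176


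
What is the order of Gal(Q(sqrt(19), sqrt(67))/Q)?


The 2 square roots of distinct primes are multiplicatively independent over Q,
so [K:Q] = 2^2 and Gal(K/Q) is isomorphic to (Z/2Z)^2.
|Gal| = 2^2 = 4

4


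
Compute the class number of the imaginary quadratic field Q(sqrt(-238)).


K = Q(sqrt(-238)). d mod 4 = 2, so D = disc(K) = 4d = -952
h(K) equals the number of primitive reduced positive-definite forms (a, b, c) = a*x^2 + b*x*y + c*y^2 with b^2 - 4ac = D,
where reduced means |b| <= a <= c, with b >= 0 whenever |b| = a or a = c, and primitive means gcd(a, b, c) = 1.
Reduced forces 3a^2 <= |D| = 952, so 1 <= a <= 17; b must have the parity of D, and c = (b^2 - D)/(4a) must be an integer >= a.
Enumerate a = 1..17, b in [-a, a]:
  a=1: (1, 0, 238)  [1]
  a=2: (2, 0, 119)  [1]
  a=3..6: none
  a=7: (7, 0, 34)  [1]
  a=8..10: none
  a=11: (11, -4, 22), (11, 4, 22)  [2]
  a=12: none
  a=13: (13, -6, 19), (13, 6, 19)  [2]
  a=14: (14, 0, 17)  [1]
  a=15..17: none
Total reduced forms: 1 + 1 + 1 + 2 + 2 + 1 = 8
h = 8

8


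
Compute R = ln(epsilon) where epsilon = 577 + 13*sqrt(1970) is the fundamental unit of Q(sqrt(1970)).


epsilon = 577 + 13*sqrt(1970)
= 1154.0009
R = ln(1154.0009)
= 7.0510

7.0510


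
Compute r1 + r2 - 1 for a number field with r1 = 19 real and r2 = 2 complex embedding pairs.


By Dirichlet's unit theorem:
rank = r1 + r2 - 1
= 19 + 2 - 1
= 20

20


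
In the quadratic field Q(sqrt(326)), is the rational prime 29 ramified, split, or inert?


K = Q(sqrt(326)). Since d mod 4 = 2, disc(K) = 1304.
Check p | disc: 1304 mod 29 = 28.
p does not divide disc. Compute Legendre symbol (d/p):
7^((29-1)/2) mod 29 = 1
(d/p) = 1, so p splits: (p) = P*P' with e=1, f=1, g=2.
Therefore p is split.

split


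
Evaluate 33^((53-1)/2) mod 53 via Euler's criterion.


p = 53 is prime and the exponent is (p-1)/2 = 26, so by Euler's criterion 33^26 = (33/53) = +1 or -1 mod 53.
Compute by square-and-multiply:
  26 = 16 + 8 + 2 (binary 11010)
  Repeated squaring mod 53: 33^1 = 33, 33^2 = 29, 33^4 = 46, 33^8 = 49, 33^16 = 16
  33^26 = 33^16 * 33^8 * 33^2 = 16 * 49 * 29 mod 53
    16 * 49 = 784 = 42 mod 53
    42 * 29 = 1218 = 52 mod 53
  33^26 = 52 mod 53
Result 52 = p - 1 = -1 mod 53: 33 is a quadratic non-residue mod 53. As a residue in [0, p-1] the value is 52.
33^26 mod 53 = 52

52


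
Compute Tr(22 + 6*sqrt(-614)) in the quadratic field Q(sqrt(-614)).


Tr(a + b*sqrt(d)) = (a + b*sqrt(d)) + (a - b*sqrt(d)) = 2a
= 2 * (22)
= 44

44


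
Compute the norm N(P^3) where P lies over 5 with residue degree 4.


N(P^a) = p^(a*f)
= 5^(3*4)
= 5^12
= 244140625

244140625


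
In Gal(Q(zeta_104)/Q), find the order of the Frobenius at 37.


The Frobenius at p in Gal(Q(zeta_n)/Q) = (Z/nZ)* is the class of p, so its order is ord_104(37), the smallest k >= 1 with 37^k = 1 mod 104.
n = 104 = 2^3 * 13, phi(104) = 48; the order divides phi(n).
Divisors of 48: 1, 2, 3, 4, 6, 8, 12, 16, 24, 48
Repeated squaring mod 104: 37^1 = 37, 37^2 = 17, 37^4 = 81, 37^8 = 9, 37^16 = 81, 37^32 = 9
Test divisors in increasing order:
  k=1: 37^1 = 37 mod 104
  k=2: 37^2 = 17 mod 104
  k=3: 37^3 = 17 * 37 = 5 mod 104
  k=4: 37^4 = 81 mod 104
  k=6: 37^6 = 81 * 17 = 25 mod 104
  k=8: 37^8 = 9 mod 104
  k=12: 37^12 = 9 * 81 = 1 mod 104  <- first divisor giving 1
Order = 12

12


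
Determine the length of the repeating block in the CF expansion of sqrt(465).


Run the CF algorithm for sqrt(465).
a_0 = floor(sqrt(465)) = 21; set m_0=0, q_0=1.
Recurrence: m' = q*a - m,  q' = (d - m'^2)/q,  a' = floor((a_0 + m')/q').
  step 1: m=21, q=24, a=1
  step 2: m=3, q=19, a=1
  step 3: m=16, q=11, a=3
  step 4: m=17, q=16, a=2
  step 5: m=15, q=15, a=2
  step 6: m=15, q=16, a=2
  step 7: m=17, q=11, a=3
  step 8: m=16, q=19, a=1
  step 9: m=3, q=24, a=1
  step 10: m=21, q=1, a=42
a_10 = 2*a_0 = 42, so the period closes here.
sqrt(465) = [21; 1, 1, 3, 2, 2, 2, 3, 1, 1, 42]
Period length = 10

10


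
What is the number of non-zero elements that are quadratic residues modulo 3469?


For prime p, the number of non-zero quadratic residues is (p-1)/2.
= (3469-1)/2
= 1734

1734


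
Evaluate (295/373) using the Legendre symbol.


p = 373 is prime, so compute (295/373) with the reciprocity algorithm (Jacobi-symbol steps: pull out 2s via (2/n), flip via reciprocity, reduce):
  reciprocity: (295/373) -> +(373/295)
  reduce: (78/295)
  pull out 2: (2/295) = +1  (since 295 mod 8 = 7)
  reciprocity: (39/295) -> -(295/39)
  reduce: (22/39)
  pull out 2: (2/39) = +1  (since 39 mod 8 = 7)
  reciprocity: (11/39) -> -(39/11)
  reduce: (6/11)
  pull out 2: (2/11) = -1  (since 11 mod 8 = 3)
  reciprocity: (3/11) -> -(11/3)
  reduce: (2/3)
  pull out 2: (2/3) = -1  (since 3 mod 8 = 3)
  (1/3) = 1
Product of signs = -1
(295/373) = -1

-1


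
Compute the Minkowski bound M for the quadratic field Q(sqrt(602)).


d = 602, d mod 4 = 2, so disc(K) = 4d = 2408; |disc(K)| = 2408
Real quadratic field, so n = 2, s = r2 = 0, r1 = 2
M = (n!/n^n) * (4/pi)^s * sqrt(|disc(K)|) = (2!/2^2) * (4/pi)^0 * sqrt(2408)
= 0.5 * 1.000000 * 49.071377
= 24.5357

24.5357


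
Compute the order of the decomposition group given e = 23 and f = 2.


|D_P| = e * f
= 23 * 2
= 46

46


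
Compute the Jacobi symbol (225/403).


Compute (225/403) via quadratic reciprocity:
  reciprocity: (225/403) -> +(403/225)
  reduce: (178/225)
  pull out 2: (2/225) = +1  (since 225 mod 8 = 1)
  reciprocity: (89/225) -> +(225/89)
  reduce: (47/89)
  reciprocity: (47/89) -> +(89/47)
  reduce: (42/47)
  pull out 2: (2/47) = +1  (since 47 mod 8 = 7)
  reciprocity: (21/47) -> +(47/21)
  reduce: (5/21)
  reciprocity: (5/21) -> +(21/5)
  reduce: (1/5)
  (1/5) = 1
Product of signs = 1

1


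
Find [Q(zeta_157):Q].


The degree equals Euler's totient phi(157).
157 = 157
phi(157) = 156

156


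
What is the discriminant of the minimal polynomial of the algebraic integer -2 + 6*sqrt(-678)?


The element -2 + 6*sqrt(-678) has minimal polynomial:
x^2 + 4*x + 24412
Discriminant = (4)^2 - 4*(24412)
= 16 - 97648
= -97632

-97632


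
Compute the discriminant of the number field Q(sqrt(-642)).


For K = Q(sqrt(d)) with d squarefree: disc(K) = d if d = 1 mod 4, and disc(K) = 4d if d = 2 or 3 mod 4.
Here d = -642, and d mod 4 = 2.
d = 2 mod 4, not 1 (O_K = Z[sqrt(d)]), so disc(K) = 4d = 4 * (-642) = -2568

-2568


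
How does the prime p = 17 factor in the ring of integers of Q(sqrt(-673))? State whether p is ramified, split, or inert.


K = Q(sqrt(-673)). Since d mod 4 = 3, disc(K) = -2692.
Check p | disc: -2692 mod 17 = 11.
p does not divide disc. Compute Legendre symbol (d/p):
7^((17-1)/2) mod 17 = -1
(d/p) = -1, so p is inert: (p) stays prime with e=1, f=2, g=1.
Therefore p is inert.

inert


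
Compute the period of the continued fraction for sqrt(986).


Run the CF algorithm for sqrt(986).
a_0 = floor(sqrt(986)) = 31; set m_0=0, q_0=1.
Recurrence: m' = q*a - m,  q' = (d - m'^2)/q,  a' = floor((a_0 + m')/q').
  step 1: m=31, q=25, a=2
  step 2: m=19, q=25, a=2
  step 3: m=31, q=1, a=62
a_3 = 2*a_0 = 62, so the period closes here.
sqrt(986) = [31; 2, 2, 62]
Period length = 3

3


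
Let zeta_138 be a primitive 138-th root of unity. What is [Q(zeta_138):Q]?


The degree equals Euler's totient phi(138).
138 = 2 * 3 * 23
phi(138) = 44

44


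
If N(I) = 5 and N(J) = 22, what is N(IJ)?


N(IJ) = N(I) * N(J)
= 5 * 22
= 110

110


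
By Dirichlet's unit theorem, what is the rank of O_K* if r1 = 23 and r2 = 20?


By Dirichlet's unit theorem:
rank = r1 + r2 - 1
= 23 + 20 - 1
= 42

42


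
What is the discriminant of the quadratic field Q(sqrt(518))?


For K = Q(sqrt(d)) with d squarefree: disc(K) = d if d = 1 mod 4, and disc(K) = 4d if d = 2 or 3 mod 4.
Here d = 518, and d mod 4 = 2.
d = 2 mod 4, not 1 (O_K = Z[sqrt(d)]), so disc(K) = 4d = 4 * (518) = 2072

2072


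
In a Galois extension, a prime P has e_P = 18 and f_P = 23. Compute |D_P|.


|D_P| = e * f
= 18 * 23
= 414

414


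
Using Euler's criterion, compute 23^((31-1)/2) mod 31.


p = 31 is prime and the exponent is (p-1)/2 = 15, so by Euler's criterion 23^15 = (23/31) = +1 or -1 mod 31.
Compute by square-and-multiply:
  15 = 8 + 4 + 2 + 1 (binary 1111)
  Repeated squaring mod 31: 23^1 = 23, 23^2 = 2, 23^4 = 4, 23^8 = 16
  23^15 = 23^8 * 23^4 * 23^2 * 23^1 = 16 * 4 * 2 * 23 mod 31
    16 * 4 = 64 = 2 mod 31
    2 * 2 = 4 = 4 mod 31
    4 * 23 = 92 = 30 mod 31
  23^15 = 30 mod 31
Result 30 = p - 1 = -1 mod 31: 23 is a quadratic non-residue mod 31. As a residue in [0, p-1] the value is 30.
23^15 mod 31 = 30

30


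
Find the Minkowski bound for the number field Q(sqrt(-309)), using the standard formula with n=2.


d = -309, d mod 4 = 3, so disc(K) = 4d = -1236; |disc(K)| = 1236
Imaginary quadratic field, so n = 2, s = r2 = 1, r1 = 0
M = (n!/n^n) * (4/pi)^s * sqrt(|disc(K)|) = (2!/2^2) * (4/pi)^1 * sqrt(1236)
= 0.5 * 1.273240 * 35.156792
= 22.3815

22.3815


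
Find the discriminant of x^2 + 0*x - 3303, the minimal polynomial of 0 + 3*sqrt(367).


The element 0 + 3*sqrt(367) has minimal polynomial:
x^2 + 0*x - 3303
Discriminant = (0)^2 - 4*(-3303)
= 0 + 13212
= 13212

13212


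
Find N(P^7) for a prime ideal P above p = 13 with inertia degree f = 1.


N(P^a) = p^(a*f)
= 13^(7*1)
= 13^7
= 62748517

62748517


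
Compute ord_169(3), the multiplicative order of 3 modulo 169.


We want ord_169(3), the smallest k >= 1 with 3^k = 1 mod 169.
n = 169 = 13^2, phi(169) = 156; the order divides phi(n).
Divisors of 156: 1, 2, 3, 4, 6, 12, 13, 26, 39, 52, 78, 156
Repeated squaring mod 169: 3^1 = 3, 3^2 = 9, 3^4 = 81, 3^8 = 139, 3^16 = 55, 3^32 = 152, 3^64 = 120, 3^128 = 35
Test divisors in increasing order:
  k=1: 3^1 = 3 mod 169
  k=2: 3^2 = 9 mod 169
  k=3: 3^3 = 9 * 3 = 27 mod 169
  k=4: 3^4 = 81 mod 169
  k=6: 3^6 = 81 * 9 = 53 mod 169
  k=12: 3^12 = 139 * 81 = 105 mod 169
  k=13: 3^13 = 139 * 81 * 3 = 146 mod 169
  k=26: 3^26 = 55 * 139 * 9 = 22 mod 169
  k=39: 3^39 = 152 * 81 * 9 * 3 = 1 mod 169  <- first divisor giving 1
Order = 39

39


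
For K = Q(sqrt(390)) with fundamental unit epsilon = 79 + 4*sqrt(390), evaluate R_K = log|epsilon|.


epsilon = 79 + 4*sqrt(390)
= 157.9937
R = ln(157.9937)
= 5.0626

5.0626


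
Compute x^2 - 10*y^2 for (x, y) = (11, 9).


x^2 - d*y^2
= 11^2 - 10*9^2
= 121 - 810
= -689

-689


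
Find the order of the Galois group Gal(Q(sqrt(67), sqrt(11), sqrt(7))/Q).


The 3 square roots of distinct primes are multiplicatively independent over Q,
so [K:Q] = 2^3 and Gal(K/Q) is isomorphic to (Z/2Z)^3.
|Gal| = 2^3 = 8

8


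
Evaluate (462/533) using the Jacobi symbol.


Compute (462/533) via quadratic reciprocity:
  pull out 2: (2/533) = -1  (since 533 mod 8 = 5)
  reciprocity: (231/533) -> +(533/231)
  reduce: (71/231)
  reciprocity: (71/231) -> -(231/71)
  reduce: (18/71)
  pull out 2: (2/71) = +1  (since 71 mod 8 = 7)
  reciprocity: (9/71) -> +(71/9)
  reduce: (8/9)
  pull out 2: (2/9) = +1  (since 9 mod 8 = 1)
  pull out 2: (2/9) = +1  (since 9 mod 8 = 1)
  pull out 2: (2/9) = +1  (since 9 mod 8 = 1)
  (1/9) = 1
Product of signs = 1

1


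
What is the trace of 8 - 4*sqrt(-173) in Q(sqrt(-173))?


Tr(a + b*sqrt(d)) = (a + b*sqrt(d)) + (a - b*sqrt(d)) = 2a
= 2 * (8)
= 16

16


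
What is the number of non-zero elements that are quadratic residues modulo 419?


For prime p, the number of non-zero quadratic residues is (p-1)/2.
= (419-1)/2
= 209

209


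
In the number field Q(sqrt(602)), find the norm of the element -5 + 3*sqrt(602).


N(a + b*sqrt(d)) = a^2 - d*b^2
= (-5)^2 - (602)*(3)^2
= 25 - 5418
= -5393

-5393


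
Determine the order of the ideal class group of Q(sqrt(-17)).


K = Q(sqrt(-17)). d mod 4 = 3, so D = disc(K) = 4d = -68
h(K) equals the number of primitive reduced positive-definite forms (a, b, c) = a*x^2 + b*x*y + c*y^2 with b^2 - 4ac = D,
where reduced means |b| <= a <= c, with b >= 0 whenever |b| = a or a = c, and primitive means gcd(a, b, c) = 1.
Reduced forces 3a^2 <= |D| = 68, so 1 <= a <= 4; b must have the parity of D, and c = (b^2 - D)/(4a) must be an integer >= a.
Enumerate a = 1..4, b in [-a, a]:
  a=1: (1, 0, 17)  [1]
  a=2: (2, 2, 9)  [1]
  a=3: (3, -2, 6), (3, 2, 6)  [2]
  a=4: none
Total reduced forms: 1 + 1 + 2 = 4
h = 4

4


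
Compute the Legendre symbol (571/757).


p = 757 is prime, so compute (571/757) with the reciprocity algorithm (Jacobi-symbol steps: pull out 2s via (2/n), flip via reciprocity, reduce):
  reciprocity: (571/757) -> +(757/571)
  reduce: (186/571)
  pull out 2: (2/571) = -1  (since 571 mod 8 = 3)
  reciprocity: (93/571) -> +(571/93)
  reduce: (13/93)
  reciprocity: (13/93) -> +(93/13)
  reduce: (2/13)
  pull out 2: (2/13) = -1  (since 13 mod 8 = 5)
  (1/13) = 1
Product of signs = 1
(571/757) = 1

1


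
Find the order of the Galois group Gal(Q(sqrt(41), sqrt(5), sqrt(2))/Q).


The 3 square roots of distinct primes are multiplicatively independent over Q,
so [K:Q] = 2^3 and Gal(K/Q) is isomorphic to (Z/2Z)^3.
|Gal| = 2^3 = 8

8


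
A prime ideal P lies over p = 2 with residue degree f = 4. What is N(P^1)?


N(P^a) = p^(a*f)
= 2^(1*4)
= 2^4
= 16

16


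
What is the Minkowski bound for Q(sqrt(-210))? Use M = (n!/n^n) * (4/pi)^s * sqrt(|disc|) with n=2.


d = -210, d mod 4 = 2, so disc(K) = 4d = -840; |disc(K)| = 840
Imaginary quadratic field, so n = 2, s = r2 = 1, r1 = 0
M = (n!/n^n) * (4/pi)^s * sqrt(|disc(K)|) = (2!/2^2) * (4/pi)^1 * sqrt(840)
= 0.5 * 1.273240 * 28.982753
= 18.4510

18.4510


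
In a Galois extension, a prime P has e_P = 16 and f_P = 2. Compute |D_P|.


|D_P| = e * f
= 16 * 2
= 32

32


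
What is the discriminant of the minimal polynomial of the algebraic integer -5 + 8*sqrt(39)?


The element -5 + 8*sqrt(39) has minimal polynomial:
x^2 + 10*x - 2471
Discriminant = (10)^2 - 4*(-2471)
= 100 + 9884
= 9984

9984


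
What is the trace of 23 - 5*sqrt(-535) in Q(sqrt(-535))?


Tr(a + b*sqrt(d)) = (a + b*sqrt(d)) + (a - b*sqrt(d)) = 2a
= 2 * (23)
= 46

46


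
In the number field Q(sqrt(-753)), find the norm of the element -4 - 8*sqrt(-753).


N(a + b*sqrt(d)) = a^2 - d*b^2
= (-4)^2 - (-753)*(-8)^2
= 16 + 48192
= 48208

48208


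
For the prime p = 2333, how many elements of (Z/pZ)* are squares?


For prime p, the number of non-zero quadratic residues is (p-1)/2.
= (2333-1)/2
= 1166

1166


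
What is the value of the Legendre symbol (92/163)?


p = 163 is prime, so compute (92/163) with the reciprocity algorithm (Jacobi-symbol steps: pull out 2s via (2/n), flip via reciprocity, reduce):
  pull out 2: (2/163) = -1  (since 163 mod 8 = 3)
  pull out 2: (2/163) = -1  (since 163 mod 8 = 3)
  reciprocity: (23/163) -> -(163/23)
  reduce: (2/23)
  pull out 2: (2/23) = +1  (since 23 mod 8 = 7)
  (1/23) = 1
Product of signs = -1
(92/163) = -1

-1


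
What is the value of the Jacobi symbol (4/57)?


Compute (4/57) via quadratic reciprocity:
  pull out 2: (2/57) = +1  (since 57 mod 8 = 1)
  pull out 2: (2/57) = +1  (since 57 mod 8 = 1)
  (1/57) = 1
Product of signs = 1

1


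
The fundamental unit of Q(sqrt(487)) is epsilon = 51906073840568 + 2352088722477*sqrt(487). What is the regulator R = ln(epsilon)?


epsilon = 51906073840568 + 2352088722477*sqrt(487)
= 1.0381e+14
R = ln(1.0381e+14)
= 32.2736

32.2736


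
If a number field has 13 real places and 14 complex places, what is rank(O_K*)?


By Dirichlet's unit theorem:
rank = r1 + r2 - 1
= 13 + 14 - 1
= 26

26


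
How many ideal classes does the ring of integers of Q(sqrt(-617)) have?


K = Q(sqrt(-617)). d mod 4 = 3, so D = disc(K) = 4d = -2468
h(K) equals the number of primitive reduced positive-definite forms (a, b, c) = a*x^2 + b*x*y + c*y^2 with b^2 - 4ac = D,
where reduced means |b| <= a <= c, with b >= 0 whenever |b| = a or a = c, and primitive means gcd(a, b, c) = 1.
Reduced forces 3a^2 <= |D| = 2468, so 1 <= a <= 28; b must have the parity of D, and c = (b^2 - D)/(4a) must be an integer >= a.
Enumerate a = 1..28, b in [-a, a]:
  a=1: (1, 0, 617)  [1]
  a=2: (2, 2, 309)  [1]
  a=3: (3, -2, 206), (3, 2, 206)  [2]
  a=4..5: none
  a=6: (6, -2, 103), (6, 2, 103)  [2]
  a=7..8: none
  a=9: (9, -4, 69), (9, 4, 69)  [2]
  a=10..17: none
  a=18: (18, -14, 37), (18, 14, 37)  [2]
  a=19..22: none
  a=23: (23, -4, 27), (23, 4, 27)  [2]
  a=24..28: none
Total reduced forms: 1 + 1 + 2 + 2 + 2 + 2 + 2 = 12
h = 12

12


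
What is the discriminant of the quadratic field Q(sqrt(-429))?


For K = Q(sqrt(d)) with d squarefree: disc(K) = d if d = 1 mod 4, and disc(K) = 4d if d = 2 or 3 mod 4.
Here d = -429, and d mod 4 = 3.
d = 3 mod 4, not 1 (O_K = Z[sqrt(d)]), so disc(K) = 4d = 4 * (-429) = -1716

-1716


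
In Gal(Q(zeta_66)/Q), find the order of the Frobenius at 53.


The Frobenius at p in Gal(Q(zeta_n)/Q) = (Z/nZ)* is the class of p, so its order is ord_66(53), the smallest k >= 1 with 53^k = 1 mod 66.
n = 66 = 2 * 3 * 11, phi(66) = 20; the order divides phi(n).
Divisors of 20: 1, 2, 4, 5, 10, 20
Repeated squaring mod 66: 53^1 = 53, 53^2 = 37, 53^4 = 49, 53^8 = 25, 53^16 = 31
Test divisors in increasing order:
  k=1: 53^1 = 53 mod 66
  k=2: 53^2 = 37 mod 66
  k=4: 53^4 = 49 mod 66
  k=5: 53^5 = 49 * 53 = 23 mod 66
  k=10: 53^10 = 25 * 37 = 1 mod 66  <- first divisor giving 1
Order = 10

10


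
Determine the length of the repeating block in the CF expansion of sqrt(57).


Run the CF algorithm for sqrt(57).
a_0 = floor(sqrt(57)) = 7; set m_0=0, q_0=1.
Recurrence: m' = q*a - m,  q' = (d - m'^2)/q,  a' = floor((a_0 + m')/q').
  step 1: m=7, q=8, a=1
  step 2: m=1, q=7, a=1
  step 3: m=6, q=3, a=4
  step 4: m=6, q=7, a=1
  step 5: m=1, q=8, a=1
  step 6: m=7, q=1, a=14
a_6 = 2*a_0 = 14, so the period closes here.
sqrt(57) = [7; 1, 1, 4, 1, 1, 14]
Period length = 6

6


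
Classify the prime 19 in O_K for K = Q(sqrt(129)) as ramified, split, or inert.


K = Q(sqrt(129)). Since d mod 4 = 1, disc(K) = 129.
Check p | disc: 129 mod 19 = 15.
p does not divide disc. Compute Legendre symbol (d/p):
15^((19-1)/2) mod 19 = -1
(d/p) = -1, so p is inert: (p) stays prime with e=1, f=2, g=1.
Therefore p is inert.

inert


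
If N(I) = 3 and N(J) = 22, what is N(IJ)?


N(IJ) = N(I) * N(J)
= 3 * 22
= 66

66


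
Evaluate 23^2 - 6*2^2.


x^2 - d*y^2
= 23^2 - 6*2^2
= 529 - 24
= 505

505


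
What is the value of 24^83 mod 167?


p = 167 is prime and the exponent is (p-1)/2 = 83, so by Euler's criterion 24^83 = (24/167) = +1 or -1 mod 167.
Compute by square-and-multiply:
  83 = 64 + 16 + 2 + 1 (binary 1010011)
  Repeated squaring mod 167: 24^1 = 24, 24^2 = 75, 24^4 = 114, 24^8 = 137, 24^16 = 65, 24^32 = 50, 24^64 = 162
  24^83 = 24^64 * 24^16 * 24^2 * 24^1 = 162 * 65 * 75 * 24 mod 167
    162 * 65 = 10530 = 9 mod 167
    9 * 75 = 675 = 7 mod 167
    7 * 24 = 168 = 1 mod 167
  24^83 = 1 mod 167
Result 1: 24 is a quadratic residue mod 167.
24^83 mod 167 = 1

1


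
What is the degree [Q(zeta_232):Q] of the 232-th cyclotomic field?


The degree equals Euler's totient phi(232).
232 = 2^3 * 29
phi(232) = 112

112


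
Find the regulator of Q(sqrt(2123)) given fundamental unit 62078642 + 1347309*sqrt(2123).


epsilon = 62078642 + 1347309*sqrt(2123)
= 1.2416e+08
R = ln(1.2416e+08)
= 18.6371

18.6371


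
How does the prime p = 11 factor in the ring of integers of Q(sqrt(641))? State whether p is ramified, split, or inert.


K = Q(sqrt(641)). Since d mod 4 = 1, disc(K) = 641.
Check p | disc: 641 mod 11 = 3.
p does not divide disc. Compute Legendre symbol (d/p):
3^((11-1)/2) mod 11 = 1
(d/p) = 1, so p splits: (p) = P*P' with e=1, f=1, g=2.
Therefore p is split.

split


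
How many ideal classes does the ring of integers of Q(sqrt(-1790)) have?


K = Q(sqrt(-1790)). d mod 4 = 2, so D = disc(K) = 4d = -7160
h(K) equals the number of primitive reduced positive-definite forms (a, b, c) = a*x^2 + b*x*y + c*y^2 with b^2 - 4ac = D,
where reduced means |b| <= a <= c, with b >= 0 whenever |b| = a or a = c, and primitive means gcd(a, b, c) = 1.
Reduced forces 3a^2 <= |D| = 7160, so 1 <= a <= 48; b must have the parity of D, and c = (b^2 - D)/(4a) must be an integer >= a.
Enumerate a = 1..48, b in [-a, a]:
  a=1: (1, 0, 1790)  [1]
  a=2: (2, 0, 895)  [1]
  a=3: (3, -2, 597), (3, 2, 597)  [2]
  a=4: none
  a=5: (5, 0, 358)  [1]
  a=6: (6, -4, 299), (6, 4, 299)  [2]
  a=7: (7, -6, 257), (7, 6, 257)  [2]
  a=8: none
  a=9: (9, -2, 199), (9, 2, 199)  [2]
  a=10: (10, 0, 179)  [1]
  a=11: (11, -10, 165), (11, 10, 165)  [2]
  a=12: none
  a=13: (13, -4, 138), (13, 4, 138)  [2]
  a=14: (14, -8, 129), (14, 8, 129)  [2]
  a=15: (15, -10, 121), (15, 10, 121)  [2]
  a=16..17: none
  a=18: (18, -16, 103), (18, 16, 103)  [2]
  a=19..20: none
  a=21: (21, -20, 90), (21, -8, 86), (21, 8, 86), (21, 20, 90)  [4]
  a=22: (22, -12, 83), (22, 12, 83)  [2]
  a=23: (23, -4, 78), (23, 4, 78)  [2]
  a=24..25: none
  a=26: (26, -4, 69), (26, 4, 69)  [2]
  a=27: (27, -20, 70), (27, 20, 70)  [2]
  a=28..29: none
  a=30: (30, -20, 63), (30, 20, 63)  [2]
  a=31: (31, -30, 65), (31, 30, 65)  [2]
  a=32: none
  a=33: (33, -32, 62), (33, -10, 55), (33, 10, 55), (33, 32, 62)  [4]
  a=34: none
  a=35: (35, -20, 54), (35, 20, 54)  [2]
  a=36..38: none
  a=39: (39, -22, 49), (39, -4, 46), (39, 4, 46), (39, 22, 49)  [4]
  a=40..41: none
  a=42: (42, -20, 45), (42, -8, 43), (42, 8, 43), (42, 20, 45)  [4]
  a=43..48: none
Total reduced forms: 1 + 1 + 2 + 1 + 2 + 2 + 2 + 1 + 2 + 2 + 2 + 2 + 2 + 4 + 2 + 2 + 2 + 2 + 2 + 2 + 4 + 2 + 4 + 4 = 52
h = 52

52
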